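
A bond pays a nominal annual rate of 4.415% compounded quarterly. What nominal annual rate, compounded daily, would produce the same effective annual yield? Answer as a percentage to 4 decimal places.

4.3911%

EAR = (1 + 0.04415/4)^4 − 1 = 0.044886.
Solve (1 + r/365)^365 = 1.044886: r/365 = 1.044886^(1/365) − 1 = 0.000120, so r = 0.043911 = 4.3911%.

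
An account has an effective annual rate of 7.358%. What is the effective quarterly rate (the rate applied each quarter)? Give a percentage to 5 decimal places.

1.79082%

The per-quarter rate i satisfies (1 + i)^4 = 1 + 0.07358.
i = 1.07358^(1/4) − 1 = 0.0179082 = 1.79082%.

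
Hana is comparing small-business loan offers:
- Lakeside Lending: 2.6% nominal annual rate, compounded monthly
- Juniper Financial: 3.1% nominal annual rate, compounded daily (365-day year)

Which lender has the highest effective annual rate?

Lakeside Lending: (1 + 0.026/12)^12 − 1 = 2.631%
Juniper Financial: (1 + 0.031/365)^365 − 1 = 3.148%
The highest effective annual rate is Juniper Financial at 3.148%.

Juniper Financial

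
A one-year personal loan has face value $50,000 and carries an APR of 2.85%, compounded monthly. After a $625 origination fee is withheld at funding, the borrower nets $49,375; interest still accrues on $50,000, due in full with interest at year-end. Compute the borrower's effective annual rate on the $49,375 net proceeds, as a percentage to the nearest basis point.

4.19%

Amount owed after one year: 50,000 × (1 + 0.0285/12)^12 = 50,000 × 1.028875 = $51,443.76.
Effective rate on net proceeds: 51,443.76 / 49,375 − 1 = 0.041899 = 4.19%.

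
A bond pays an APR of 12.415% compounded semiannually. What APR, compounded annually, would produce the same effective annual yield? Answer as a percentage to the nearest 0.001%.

12.800%

EAR = (1 + 0.12415/2)^2 − 1 = 0.128003.
Compounded annually, the equivalent nominal rate is the EAR itself: 12.800%.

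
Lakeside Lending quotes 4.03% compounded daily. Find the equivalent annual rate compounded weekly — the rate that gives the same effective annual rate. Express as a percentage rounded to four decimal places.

4.0313%

EAR = (1 + 0.0403/365)^365 − 1 = 0.041121.
Solve (1 + r/52)^52 = 1.041121: r/52 = 1.041121^(1/52) − 1 = 0.000775, so r = 0.040313 = 4.0313%.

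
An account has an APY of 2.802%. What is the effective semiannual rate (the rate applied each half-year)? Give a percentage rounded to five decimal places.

The per-half-year rate i satisfies (1 + i)^2 = 1 + 0.02802.
i = 1.02802^(1/2) − 1 = 0.0139132 = 1.39132%.

1.39132%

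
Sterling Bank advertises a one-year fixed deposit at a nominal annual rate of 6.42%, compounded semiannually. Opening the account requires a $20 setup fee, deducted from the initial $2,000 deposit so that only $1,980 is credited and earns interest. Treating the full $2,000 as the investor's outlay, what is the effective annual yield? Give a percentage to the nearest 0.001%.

5.458%

Value after one year: 1,980 × (1 + 0.0642/2)^2 = 1,980 × 1.065230 = $2,109.16.
Effective yield on the $2,000 outlay: 2,109.16 / 2,000 − 1 = 0.054578 = 5.458%.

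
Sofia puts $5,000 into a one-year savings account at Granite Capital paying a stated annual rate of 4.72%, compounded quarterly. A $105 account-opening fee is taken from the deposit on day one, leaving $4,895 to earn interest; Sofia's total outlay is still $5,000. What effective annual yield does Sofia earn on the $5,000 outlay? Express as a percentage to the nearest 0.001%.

2.603%

Value after one year: 4,895 × (1 + 0.0472/4)^4 = 4,895 × 1.048042 = $5,130.17.
Effective yield on the $5,000 outlay: 5,130.17 / 5,000 − 1 = 0.026033 = 2.603%.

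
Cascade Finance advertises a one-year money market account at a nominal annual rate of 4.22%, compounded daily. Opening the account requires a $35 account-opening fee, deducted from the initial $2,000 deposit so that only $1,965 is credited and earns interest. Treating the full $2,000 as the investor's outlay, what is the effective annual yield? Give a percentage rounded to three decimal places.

2.485%

Value after one year: 1,965 × (1 + 0.0422/365)^365 = 1,965 × 1.043101 = $2,049.69.
Effective yield on the $2,000 outlay: 2,049.69 / 2,000 − 1 = 0.024846 = 2.485%.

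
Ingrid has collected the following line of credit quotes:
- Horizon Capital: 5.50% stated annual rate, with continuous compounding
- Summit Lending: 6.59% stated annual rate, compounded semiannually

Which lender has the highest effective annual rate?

Horizon Capital: e^0.0550 − 1 = 5.654%
Summit Lending: (1 + 0.0659/2)^2 − 1 = 6.699%
The highest effective annual rate is Summit Lending at 6.699%.

Summit Lending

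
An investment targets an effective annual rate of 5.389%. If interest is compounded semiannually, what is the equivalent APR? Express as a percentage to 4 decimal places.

(1 + r/2)^2 − 1 = 0.05389, so 1 + r/2 = 1.05389^(1/2).
r/2 = 0.026591, so r = 0.053183 = 5.3183%.

5.3183%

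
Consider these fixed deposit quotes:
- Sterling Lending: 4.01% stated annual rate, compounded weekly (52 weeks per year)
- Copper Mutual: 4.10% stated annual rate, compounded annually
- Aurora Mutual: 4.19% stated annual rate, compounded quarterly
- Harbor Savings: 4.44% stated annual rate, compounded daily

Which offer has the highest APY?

Harbor Savings

Sterling Lending: (1 + 0.0401/52)^52 − 1 = 4.090%
Copper Mutual: compounded annually, EAR = 4.100%
Aurora Mutual: (1 + 0.0419/4)^4 − 1 = 4.256%
Harbor Savings: (1 + 0.0444/365)^365 − 1 = 4.540%
The highest effective annual rate is Harbor Savings at 4.540%.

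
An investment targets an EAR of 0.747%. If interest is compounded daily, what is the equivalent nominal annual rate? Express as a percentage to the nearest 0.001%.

(1 + r/365)^365 − 1 = 0.00747, so 1 + r/365 = 1.00747^(1/365).
r/365 = 0.000020, so r = 0.007442 = 0.744%.

0.744%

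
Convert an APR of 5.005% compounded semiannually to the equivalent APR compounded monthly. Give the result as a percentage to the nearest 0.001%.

4.954%

EAR = (1 + 0.05005/2)^2 − 1 = 0.050676.
Solve (1 + r/12)^12 = 1.050676: r/12 = 1.050676^(1/12) − 1 = 0.004128, so r = 0.049536 = 4.954%.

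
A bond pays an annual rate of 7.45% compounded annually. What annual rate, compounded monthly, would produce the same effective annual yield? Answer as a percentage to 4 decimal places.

Compounded annually, EAR = nominal = 0.074500.
Solve (1 + r/12)^12 = 1.074500: r/12 = 1.074500^(1/12) − 1 = 0.006006, so r = 0.072071 = 7.2071%.

7.2071%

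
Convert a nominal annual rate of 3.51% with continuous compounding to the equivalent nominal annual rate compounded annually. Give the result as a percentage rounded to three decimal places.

3.572%

EAR under continuous compounding: e^0.0351 − 1 = 0.035723.
Compounded annually, the equivalent nominal rate is the EAR itself: 3.572%.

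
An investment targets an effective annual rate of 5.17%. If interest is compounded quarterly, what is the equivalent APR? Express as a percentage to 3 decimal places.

(1 + r/4)^4 − 1 = 0.0517, so 1 + r/4 = 1.0517^(1/4).
r/4 = 0.012682, so r = 0.050727 = 5.073%.

5.073%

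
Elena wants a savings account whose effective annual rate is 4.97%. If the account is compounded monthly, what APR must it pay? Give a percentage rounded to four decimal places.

4.8603%

(1 + r/12)^12 − 1 = 0.0497, so 1 + r/12 = 1.0497^(1/12).
r/12 = 0.004050, so r = 0.048603 = 4.8603%.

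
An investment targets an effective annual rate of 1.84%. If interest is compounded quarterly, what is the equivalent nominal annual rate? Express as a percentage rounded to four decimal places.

1.8274%

(1 + r/4)^4 − 1 = 0.0184, so 1 + r/4 = 1.0184^(1/4).
r/4 = 0.004569, so r = 0.018274 = 1.8274%.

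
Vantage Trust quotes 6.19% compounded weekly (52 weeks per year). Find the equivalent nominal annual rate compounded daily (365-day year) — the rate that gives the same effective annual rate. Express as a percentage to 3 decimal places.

6.187%

EAR = (1 + 0.0619/52)^52 − 1 = 0.063817.
Solve (1 + r/365)^365 = 1.063817: r/365 = 1.063817^(1/365) − 1 = 0.000170, so r = 0.061868 = 6.187%.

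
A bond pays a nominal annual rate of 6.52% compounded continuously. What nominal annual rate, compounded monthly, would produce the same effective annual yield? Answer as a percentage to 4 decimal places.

6.5377%

EAR under continuous compounding: e^0.0652 − 1 = 0.067372.
Solve (1 + r/12)^12 = 1.067372: r/12 = 1.067372^(1/12) − 1 = 0.005448, so r = 0.065377 = 6.5377%.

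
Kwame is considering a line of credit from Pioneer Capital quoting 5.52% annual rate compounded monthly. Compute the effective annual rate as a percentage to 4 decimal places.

EAR = (1 + 0.0552/12)^12 − 1.
= 1.056618 − 1 = 5.6618%.

5.6618%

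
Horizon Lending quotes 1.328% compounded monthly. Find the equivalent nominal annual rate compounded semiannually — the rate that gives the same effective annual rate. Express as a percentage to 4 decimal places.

EAR = (1 + 0.01328/12)^12 − 1 = 0.013361.
Solve (1 + r/2)^2 = 1.013361: r/2 = 1.013361^(1/2) − 1 = 0.006658, so r = 0.013317 = 1.3317%.

1.3317%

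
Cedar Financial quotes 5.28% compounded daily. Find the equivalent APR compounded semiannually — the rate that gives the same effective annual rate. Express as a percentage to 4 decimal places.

5.3499%

EAR = (1 + 0.0528/365)^365 − 1 = 0.054215.
Solve (1 + r/2)^2 = 1.054215: r/2 = 1.054215^(1/2) − 1 = 0.026750, so r = 0.053499 = 5.3499%.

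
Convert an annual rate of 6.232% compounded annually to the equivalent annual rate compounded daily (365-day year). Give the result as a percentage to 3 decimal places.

Compounded annually, EAR = nominal = 0.062320.
Solve (1 + r/365)^365 = 1.062320: r/365 = 1.062320^(1/365) − 1 = 0.000166, so r = 0.060460 = 6.046%.

6.046%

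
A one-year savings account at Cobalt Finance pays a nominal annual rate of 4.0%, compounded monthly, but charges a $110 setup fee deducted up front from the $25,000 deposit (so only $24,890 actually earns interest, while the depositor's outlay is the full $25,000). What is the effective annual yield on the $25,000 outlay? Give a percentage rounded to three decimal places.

Value after one year: 24,890 × (1 + 0.040/12)^12 = 24,890 × 1.040742 = $25,904.06.
Effective yield on the $25,000 outlay: 25,904.06 / 25,000 − 1 = 0.036162 = 3.616%.

3.616%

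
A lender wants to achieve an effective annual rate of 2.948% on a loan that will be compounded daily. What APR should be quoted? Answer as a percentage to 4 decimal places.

(1 + r/365)^365 − 1 = 0.02948, so 1 + r/365 = 1.02948^(1/365).
r/365 = 0.000080, so r = 0.029055 = 2.9055%.

2.9055%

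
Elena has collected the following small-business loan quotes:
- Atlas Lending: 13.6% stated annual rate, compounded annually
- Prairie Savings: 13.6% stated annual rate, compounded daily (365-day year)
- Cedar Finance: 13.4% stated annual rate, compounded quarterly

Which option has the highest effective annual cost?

Prairie Savings

Atlas Lending: compounded annually, EAR = 13.600%
Prairie Savings: (1 + 0.136/365)^365 − 1 = 14.565%
Cedar Finance: (1 + 0.134/4)^4 − 1 = 14.089%
The highest effective annual rate is Prairie Savings at 14.565%.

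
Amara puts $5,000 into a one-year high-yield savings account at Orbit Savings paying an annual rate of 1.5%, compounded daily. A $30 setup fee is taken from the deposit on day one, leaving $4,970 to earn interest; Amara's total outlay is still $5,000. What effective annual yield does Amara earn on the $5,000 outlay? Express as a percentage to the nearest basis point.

0.90%

Value after one year: 4,970 × (1 + 0.015/365)^365 = 4,970 × 1.015113 = $5,045.11.
Effective yield on the $5,000 outlay: 5,045.11 / 5,000 − 1 = 0.009022 = 0.90%.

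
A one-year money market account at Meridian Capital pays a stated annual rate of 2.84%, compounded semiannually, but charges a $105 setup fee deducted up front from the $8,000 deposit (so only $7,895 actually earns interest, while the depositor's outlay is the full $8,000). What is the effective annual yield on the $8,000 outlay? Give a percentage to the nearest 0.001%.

Value after one year: 7,895 × (1 + 0.0284/2)^2 = 7,895 × 1.028602 = $8,120.81.
Effective yield on the $8,000 outlay: 8,120.81 / 8,000 − 1 = 0.015101 = 1.510%.

1.510%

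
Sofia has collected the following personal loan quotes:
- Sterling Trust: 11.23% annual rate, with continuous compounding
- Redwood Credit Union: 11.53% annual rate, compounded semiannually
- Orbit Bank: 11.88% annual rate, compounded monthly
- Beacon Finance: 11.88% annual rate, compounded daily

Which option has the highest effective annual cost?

Beacon Finance

Sterling Trust: e^0.1123 − 1 = 11.885%
Redwood Credit Union: (1 + 0.1153/2)^2 − 1 = 11.862%
Orbit Bank: (1 + 0.1188/12)^12 − 1 = 12.549%
Beacon Finance: (1 + 0.1188/365)^365 − 1 = 12.612%
The highest effective annual rate is Beacon Finance at 12.612%.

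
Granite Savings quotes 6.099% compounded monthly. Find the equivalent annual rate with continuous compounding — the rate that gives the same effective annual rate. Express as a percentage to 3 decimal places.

6.084%

EAR = (1 + 0.06099/12)^12 − 1 = 0.062724.
Equivalent continuous rate: r = ln(1 + 0.062724) = 0.060836 = 6.084%.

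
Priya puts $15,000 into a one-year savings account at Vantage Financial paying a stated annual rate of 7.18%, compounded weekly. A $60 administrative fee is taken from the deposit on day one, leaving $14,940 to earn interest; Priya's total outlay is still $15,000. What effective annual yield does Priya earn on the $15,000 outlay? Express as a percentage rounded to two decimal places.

7.01%

Value after one year: 14,940 × (1 + 0.0718/52)^52 = 14,940 × 1.074387 = $16,051.35.
Effective yield on the $15,000 outlay: 16,051.35 / 15,000 − 1 = 0.070090 = 7.01%.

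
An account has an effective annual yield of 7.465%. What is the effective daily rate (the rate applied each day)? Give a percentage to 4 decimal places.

0.0197%

The per-day rate i satisfies (1 + i)^365 = 1 + 0.07465.
i = 1.07465^(1/365) − 1 = 0.0001973 = 0.0197%.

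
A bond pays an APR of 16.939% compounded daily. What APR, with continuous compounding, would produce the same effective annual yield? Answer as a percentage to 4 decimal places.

16.9351%

EAR = (1 + 0.16939/365)^365 − 1 = 0.184535.
Equivalent continuous rate: r = ln(1 + 0.184535) = 0.169351 = 16.9351%.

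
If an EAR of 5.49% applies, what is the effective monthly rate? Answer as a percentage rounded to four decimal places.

The per-month rate i satisfies (1 + i)^12 = 1 + 0.0549.
i = 1.0549^(1/12) − 1 = 0.0044638 = 0.4464%.

0.4464%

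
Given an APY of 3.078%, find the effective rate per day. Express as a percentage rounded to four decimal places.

0.0083%

The per-day rate i satisfies (1 + i)^365 = 1 + 0.03078.
i = 1.03078^(1/365) − 1 = 0.0000831 = 0.0083%.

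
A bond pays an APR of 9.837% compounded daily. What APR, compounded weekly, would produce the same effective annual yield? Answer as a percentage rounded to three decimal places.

EAR = (1 + 0.09837/365)^365 − 1 = 0.103356.
Solve (1 + r/52)^52 = 1.103356: r/52 = 1.103356^(1/52) − 1 = 0.001893, so r = 0.098450 = 9.845%.

9.845%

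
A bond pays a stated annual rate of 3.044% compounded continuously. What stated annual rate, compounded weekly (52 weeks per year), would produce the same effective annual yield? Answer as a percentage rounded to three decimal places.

3.045%

EAR under continuous compounding: e^0.03044 − 1 = 0.030908.
Solve (1 + r/52)^52 = 1.030908: r/52 = 1.030908^(1/52) − 1 = 0.000586, so r = 0.030449 = 3.045%.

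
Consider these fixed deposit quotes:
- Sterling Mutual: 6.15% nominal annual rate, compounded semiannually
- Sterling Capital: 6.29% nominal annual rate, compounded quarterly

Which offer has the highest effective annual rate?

Sterling Mutual: (1 + 0.0615/2)^2 − 1 = 6.245%
Sterling Capital: (1 + 0.0629/4)^4 − 1 = 6.440%
The highest effective annual rate is Sterling Capital at 6.440%.

Sterling Capital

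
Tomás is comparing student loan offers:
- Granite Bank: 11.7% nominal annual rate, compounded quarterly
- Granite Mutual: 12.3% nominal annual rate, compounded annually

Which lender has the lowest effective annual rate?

Granite Bank

Granite Bank: (1 + 0.117/4)^4 − 1 = 12.223%
Granite Mutual: compounded annually, EAR = 12.300%
The lowest effective annual rate is Granite Bank at 12.223%.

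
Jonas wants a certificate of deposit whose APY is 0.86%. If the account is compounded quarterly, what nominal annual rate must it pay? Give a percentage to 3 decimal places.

(1 + r/4)^4 − 1 = 0.0086, so 1 + r/4 = 1.0086^(1/4).
r/4 = 0.002143, so r = 0.008572 = 0.857%.

0.857%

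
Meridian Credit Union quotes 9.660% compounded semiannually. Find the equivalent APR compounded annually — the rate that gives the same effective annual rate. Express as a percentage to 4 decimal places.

EAR = (1 + 0.09660/2)^2 − 1 = 0.098933.
Compounded annually, the equivalent nominal rate is the EAR itself: 9.8933%.

9.8933%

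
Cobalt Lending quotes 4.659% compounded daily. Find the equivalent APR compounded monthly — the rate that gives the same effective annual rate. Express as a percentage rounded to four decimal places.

EAR = (1 + 0.04659/365)^365 − 1 = 0.047689.
Solve (1 + r/12)^12 = 1.047689: r/12 = 1.047689^(1/12) − 1 = 0.003890, so r = 0.046678 = 4.6678%.

4.6678%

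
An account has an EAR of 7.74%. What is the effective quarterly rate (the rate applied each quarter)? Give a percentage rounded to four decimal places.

The per-quarter rate i satisfies (1 + i)^4 = 1 + 0.0774.
i = 1.0774^(1/4) − 1 = 0.0188124 = 1.8812%.

1.8812%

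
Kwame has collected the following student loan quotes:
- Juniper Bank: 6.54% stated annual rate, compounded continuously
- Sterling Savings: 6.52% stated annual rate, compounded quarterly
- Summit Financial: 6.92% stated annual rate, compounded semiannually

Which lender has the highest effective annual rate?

Summit Financial

Juniper Bank: e^0.0654 − 1 = 6.759%
Sterling Savings: (1 + 0.0652/4)^4 − 1 = 6.681%
Summit Financial: (1 + 0.0692/2)^2 − 1 = 7.040%
The highest effective annual rate is Summit Financial at 7.040%.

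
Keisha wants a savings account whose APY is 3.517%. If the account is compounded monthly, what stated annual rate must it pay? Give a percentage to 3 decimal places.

3.462%

(1 + r/12)^12 − 1 = 0.03517, so 1 + r/12 = 1.03517^(1/12).
r/12 = 0.002885, so r = 0.034615 = 3.462%.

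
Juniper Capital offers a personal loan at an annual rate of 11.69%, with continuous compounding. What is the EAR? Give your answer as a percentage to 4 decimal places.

12.4007%

With continuous compounding, EAR = e^0.1169 − 1.
e^0.1169 = 1.124007, so EAR = 0.124007 = 12.4007%.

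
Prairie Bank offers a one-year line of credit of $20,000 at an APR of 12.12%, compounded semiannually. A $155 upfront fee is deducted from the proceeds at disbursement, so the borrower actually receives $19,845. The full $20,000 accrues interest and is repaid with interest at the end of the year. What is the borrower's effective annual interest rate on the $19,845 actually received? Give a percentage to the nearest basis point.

13.37%

Amount owed after one year: 20,000 × (1 + 0.1212/2)^2 = 20,000 × 1.124872 = $22,497.45.
Effective rate on net proceeds: 22,497.45 / 19,845 − 1 = 0.133658 = 13.37%.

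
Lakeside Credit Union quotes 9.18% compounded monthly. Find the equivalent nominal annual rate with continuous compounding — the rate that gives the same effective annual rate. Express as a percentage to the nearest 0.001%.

EAR = (1 + 0.0918/12)^12 − 1 = 0.095763.
Equivalent continuous rate: r = ln(1 + 0.095763) = 0.091451 = 9.145%.

9.145%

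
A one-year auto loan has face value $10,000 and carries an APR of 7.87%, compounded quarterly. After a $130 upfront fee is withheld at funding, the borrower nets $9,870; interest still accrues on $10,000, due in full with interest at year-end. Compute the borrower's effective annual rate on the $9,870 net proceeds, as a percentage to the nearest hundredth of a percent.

Amount owed after one year: 10,000 × (1 + 0.0787/4)^4 = 10,000 × 1.081053 = $10,810.53.
Effective rate on net proceeds: 10,810.53 / 9,870 − 1 = 0.095292 = 9.53%.

9.53%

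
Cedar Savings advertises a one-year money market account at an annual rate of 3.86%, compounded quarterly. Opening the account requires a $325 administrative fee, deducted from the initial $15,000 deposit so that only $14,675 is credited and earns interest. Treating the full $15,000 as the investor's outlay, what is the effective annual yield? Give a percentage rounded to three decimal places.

Value after one year: 14,675 × (1 + 0.0386/4)^4 = 14,675 × 1.039162 = $15,249.71.
Effective yield on the $15,000 outlay: 15,249.71 / 15,000 − 1 = 0.016647 = 1.665%.

1.665%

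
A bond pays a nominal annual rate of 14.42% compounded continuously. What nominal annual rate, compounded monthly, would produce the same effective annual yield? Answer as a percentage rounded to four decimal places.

EAR under continuous compounding: e^0.1442 − 1 = 0.155115.
Solve (1 + r/12)^12 = 1.155115: r/12 = 1.155115^(1/12) − 1 = 0.012089, so r = 0.145070 = 14.5070%.

14.5070%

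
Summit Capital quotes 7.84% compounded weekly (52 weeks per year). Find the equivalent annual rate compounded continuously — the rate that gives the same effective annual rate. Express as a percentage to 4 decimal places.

7.8341%

EAR = (1 + 0.0784/52)^52 − 1 = 0.081491.
Equivalent continuous rate: r = ln(1 + 0.081491) = 0.078341 = 7.8341%.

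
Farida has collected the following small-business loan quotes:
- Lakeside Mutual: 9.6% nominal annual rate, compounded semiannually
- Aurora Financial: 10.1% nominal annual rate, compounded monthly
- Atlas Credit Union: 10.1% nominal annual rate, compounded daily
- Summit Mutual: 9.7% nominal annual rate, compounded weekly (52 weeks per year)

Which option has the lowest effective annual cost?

Lakeside Mutual: (1 + 0.096/2)^2 − 1 = 9.830%
Aurora Financial: (1 + 0.101/12)^12 − 1 = 10.581%
Atlas Credit Union: (1 + 0.101/365)^365 − 1 = 10.626%
Summit Mutual: (1 + 0.097/52)^52 − 1 = 10.176%
The lowest effective annual rate is Lakeside Mutual at 9.830%.

Lakeside Mutual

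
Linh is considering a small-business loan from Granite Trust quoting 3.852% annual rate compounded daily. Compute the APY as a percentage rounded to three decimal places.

3.927%

EAR = (1 + 0.03852/365)^365 − 1.
= (1 + 0.000106)^365 − 1 = 1.039269 − 1 = 3.927%.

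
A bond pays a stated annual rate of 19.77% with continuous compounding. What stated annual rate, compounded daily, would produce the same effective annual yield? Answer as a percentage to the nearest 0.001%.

EAR under continuous compounding: e^0.1977 − 1 = 0.218597.
Solve (1 + r/365)^365 = 1.218597: r/365 = 1.218597^(1/365) − 1 = 0.000542, so r = 0.197754 = 19.775%.

19.775%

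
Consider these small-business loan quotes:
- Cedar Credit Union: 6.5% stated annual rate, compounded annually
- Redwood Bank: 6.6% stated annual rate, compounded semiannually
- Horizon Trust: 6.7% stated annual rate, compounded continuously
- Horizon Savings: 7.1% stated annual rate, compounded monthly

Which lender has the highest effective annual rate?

Cedar Credit Union: compounded annually, EAR = 6.500%
Redwood Bank: (1 + 0.066/2)^2 − 1 = 6.709%
Horizon Trust: e^0.067 − 1 = 6.930%
Horizon Savings: (1 + 0.071/12)^12 − 1 = 7.336%
The highest effective annual rate is Horizon Savings at 7.336%.

Horizon Savings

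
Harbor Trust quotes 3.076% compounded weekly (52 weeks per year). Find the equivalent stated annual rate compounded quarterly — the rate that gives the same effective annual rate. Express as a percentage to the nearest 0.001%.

EAR = (1 + 0.03076/52)^52 − 1 = 0.031229.
Solve (1 + r/4)^4 = 1.031229: r/4 = 1.031229^(1/4) − 1 = 0.007717, so r = 0.030869 = 3.087%.

3.087%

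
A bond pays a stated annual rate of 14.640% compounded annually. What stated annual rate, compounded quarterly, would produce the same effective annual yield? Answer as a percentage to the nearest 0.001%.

13.899%

Compounded annually, EAR = nominal = 0.146400.
Solve (1 + r/4)^4 = 1.146400: r/4 = 1.146400^(1/4) − 1 = 0.034747, so r = 0.138987 = 13.899%.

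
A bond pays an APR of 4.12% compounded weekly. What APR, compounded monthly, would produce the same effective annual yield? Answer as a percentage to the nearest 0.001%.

EAR = (1 + 0.0412/52)^52 − 1 = 0.042043.
Solve (1 + r/12)^12 = 1.042043: r/12 = 1.042043^(1/12) − 1 = 0.003438, so r = 0.041254 = 4.125%.

4.125%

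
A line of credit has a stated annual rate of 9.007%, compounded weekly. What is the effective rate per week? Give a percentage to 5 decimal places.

0.17321%

With a nominal annual rate compounded weekly, the periodic rate is the nominal rate divided by 52.
i = 0.09007 / 52 = 0.0017321 = 0.17321%.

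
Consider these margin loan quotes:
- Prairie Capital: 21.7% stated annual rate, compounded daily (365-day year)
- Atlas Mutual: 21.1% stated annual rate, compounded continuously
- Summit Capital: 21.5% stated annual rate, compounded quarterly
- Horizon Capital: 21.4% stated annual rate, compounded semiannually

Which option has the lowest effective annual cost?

Prairie Capital: (1 + 0.217/365)^365 − 1 = 24.226%
Atlas Mutual: e^0.211 − 1 = 23.491%
Summit Capital: (1 + 0.215/4)^4 − 1 = 23.296%
Horizon Capital: (1 + 0.214/2)^2 − 1 = 22.545%
The lowest effective annual rate is Horizon Capital at 22.545%.

Horizon Capital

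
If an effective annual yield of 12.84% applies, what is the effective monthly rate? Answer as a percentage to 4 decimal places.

1.0118%

The per-month rate i satisfies (1 + i)^12 = 1 + 0.1284.
i = 1.1284^(1/12) − 1 = 0.0101176 = 1.0118%.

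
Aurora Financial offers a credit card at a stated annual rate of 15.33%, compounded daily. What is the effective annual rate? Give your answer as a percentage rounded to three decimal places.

EAR = (1 + 0.1533/365)^365 − 1.
= (1 + 0.000420)^365 − 1 = 1.165637 − 1 = 16.564%.

16.564%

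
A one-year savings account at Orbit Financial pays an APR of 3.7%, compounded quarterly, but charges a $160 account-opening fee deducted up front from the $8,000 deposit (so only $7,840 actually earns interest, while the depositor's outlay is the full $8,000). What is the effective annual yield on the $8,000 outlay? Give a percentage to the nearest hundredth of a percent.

Value after one year: 7,840 × (1 + 0.037/4)^4 = 7,840 × 1.037517 = $8,134.13.
Effective yield on the $8,000 outlay: 8,134.13 / 8,000 − 1 = 0.016766 = 1.68%.

1.68%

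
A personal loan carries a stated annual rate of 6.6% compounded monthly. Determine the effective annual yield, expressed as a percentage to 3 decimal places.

EAR = (1 + 0.066/12)^12 − 1.
= (1 + 0.005500)^12 − 1 = 1.068034 − 1 = 6.803%.

6.803%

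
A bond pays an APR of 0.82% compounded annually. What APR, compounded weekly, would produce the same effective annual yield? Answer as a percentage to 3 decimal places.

Compounded annually, EAR = nominal = 0.008200.
Solve (1 + r/52)^52 = 1.008200: r/52 = 1.008200^(1/52) − 1 = 0.000157, so r = 0.008167 = 0.817%.

0.817%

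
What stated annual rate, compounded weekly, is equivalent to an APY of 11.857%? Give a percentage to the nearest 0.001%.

11.217%

(1 + r/52)^52 − 1 = 0.11857, so 1 + r/52 = 1.11857^(1/52).
r/52 = 0.002157, so r = 0.112172 = 11.217%.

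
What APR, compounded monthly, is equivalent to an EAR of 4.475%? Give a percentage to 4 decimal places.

(1 + r/12)^12 − 1 = 0.04475, so 1 + r/12 = 1.04475^(1/12).
r/12 = 0.003655, so r = 0.043858 = 4.3858%.

4.3858%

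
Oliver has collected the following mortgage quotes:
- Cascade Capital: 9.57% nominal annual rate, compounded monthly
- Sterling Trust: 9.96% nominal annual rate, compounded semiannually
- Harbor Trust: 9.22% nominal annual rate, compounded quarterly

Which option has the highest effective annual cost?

Sterling Trust

Cascade Capital: (1 + 0.0957/12)^12 − 1 = 10.001%
Sterling Trust: (1 + 0.0996/2)^2 − 1 = 10.208%
Harbor Trust: (1 + 0.0922/4)^4 − 1 = 9.544%
The highest effective annual rate is Sterling Trust at 10.208%.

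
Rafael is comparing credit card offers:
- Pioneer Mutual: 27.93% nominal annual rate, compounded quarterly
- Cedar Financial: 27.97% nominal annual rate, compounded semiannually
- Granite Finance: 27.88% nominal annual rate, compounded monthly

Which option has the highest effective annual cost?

Granite Finance

Pioneer Mutual: (1 + 0.2793/4)^4 − 1 = 30.994%
Cedar Financial: (1 + 0.2797/2)^2 − 1 = 29.926%
Granite Finance: (1 + 0.2788/12)^12 − 1 = 31.733%
The highest effective annual rate is Granite Finance at 31.733%.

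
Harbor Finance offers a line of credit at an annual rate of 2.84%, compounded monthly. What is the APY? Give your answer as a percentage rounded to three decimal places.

EAR = (1 + 0.0284/12)^12 − 1.
= (1 + 0.002367)^12 − 1 = 1.028773 − 1 = 2.877%.

2.877%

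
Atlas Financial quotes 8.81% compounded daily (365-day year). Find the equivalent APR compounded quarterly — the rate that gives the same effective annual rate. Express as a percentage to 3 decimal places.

EAR = (1 + 0.0881/365)^365 − 1 = 0.092086.
Solve (1 + r/4)^4 = 1.092086: r/4 = 1.092086^(1/4) − 1 = 0.022267, so r = 0.089066 = 8.907%.

8.907%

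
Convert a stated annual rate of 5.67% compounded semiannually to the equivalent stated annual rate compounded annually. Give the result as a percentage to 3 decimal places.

EAR = (1 + 0.0567/2)^2 − 1 = 0.057504.
Compounded annually, the equivalent nominal rate is the EAR itself: 5.750%.

5.750%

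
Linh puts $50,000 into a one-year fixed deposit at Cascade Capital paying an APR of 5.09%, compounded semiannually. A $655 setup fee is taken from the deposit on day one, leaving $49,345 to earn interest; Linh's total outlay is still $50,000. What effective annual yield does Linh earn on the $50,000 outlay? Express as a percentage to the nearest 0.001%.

3.777%

Value after one year: 49,345 × (1 + 0.0509/2)^2 = 49,345 × 1.051548 = $51,888.62.
Effective yield on the $50,000 outlay: 51,888.62 / 50,000 − 1 = 0.037772 = 3.777%.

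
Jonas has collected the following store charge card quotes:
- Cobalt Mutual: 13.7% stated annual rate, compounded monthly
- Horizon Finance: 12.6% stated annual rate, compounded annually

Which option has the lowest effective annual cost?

Horizon Finance

Cobalt Mutual: (1 + 0.137/12)^12 − 1 = 14.594%
Horizon Finance: compounded annually, EAR = 12.600%
The lowest effective annual rate is Horizon Finance at 12.600%.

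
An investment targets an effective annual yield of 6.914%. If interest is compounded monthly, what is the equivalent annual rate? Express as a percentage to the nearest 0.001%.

(1 + r/12)^12 − 1 = 0.06914, so 1 + r/12 = 1.06914^(1/12).
r/12 = 0.005587, so r = 0.067041 = 6.704%.

6.704%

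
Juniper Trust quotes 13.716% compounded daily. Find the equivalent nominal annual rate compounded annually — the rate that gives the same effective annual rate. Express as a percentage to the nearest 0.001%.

14.698%

EAR = (1 + 0.13716/365)^365 − 1 = 0.146982.
Compounded annually, the equivalent nominal rate is the EAR itself: 14.698%.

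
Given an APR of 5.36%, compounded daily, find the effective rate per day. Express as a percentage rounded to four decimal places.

0.0147%

With a nominal annual rate compounded daily, the periodic rate is the nominal rate divided by 365.
i = 0.0536 / 365 = 0.0001468 = 0.0147%.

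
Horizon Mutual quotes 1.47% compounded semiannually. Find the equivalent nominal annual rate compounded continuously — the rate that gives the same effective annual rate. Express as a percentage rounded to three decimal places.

1.465%

EAR = (1 + 0.0147/2)^2 − 1 = 0.014754.
Equivalent continuous rate: r = ln(1 + 0.014754) = 0.014646 = 1.465%.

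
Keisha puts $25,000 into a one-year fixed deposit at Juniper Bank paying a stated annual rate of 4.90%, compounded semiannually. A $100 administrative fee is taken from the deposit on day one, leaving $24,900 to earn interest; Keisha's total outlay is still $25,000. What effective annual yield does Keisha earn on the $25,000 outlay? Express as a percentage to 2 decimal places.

Value after one year: 24,900 × (1 + 0.0490/2)^2 = 24,900 × 1.049600 = $26,135.05.
Effective yield on the $25,000 outlay: 26,135.05 / 25,000 − 1 = 0.045402 = 4.54%.

4.54%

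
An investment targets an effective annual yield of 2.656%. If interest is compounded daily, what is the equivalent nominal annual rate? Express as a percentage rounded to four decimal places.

(1 + r/365)^365 − 1 = 0.02656, so 1 + r/365 = 1.02656^(1/365).
r/365 = 0.000072, so r = 0.026214 = 2.6214%.

2.6214%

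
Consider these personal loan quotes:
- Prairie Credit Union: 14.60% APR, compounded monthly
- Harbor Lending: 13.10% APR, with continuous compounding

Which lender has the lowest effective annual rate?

Prairie Credit Union: (1 + 0.1460/12)^12 − 1 = 15.618%
Harbor Lending: e^0.1310 − 1 = 13.997%
The lowest effective annual rate is Harbor Lending at 13.997%.

Harbor Lending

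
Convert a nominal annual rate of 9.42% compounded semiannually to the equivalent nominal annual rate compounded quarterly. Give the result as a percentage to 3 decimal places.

9.312%

EAR = (1 + 0.0942/2)^2 − 1 = 0.096418.
Solve (1 + r/4)^4 = 1.096418: r/4 = 1.096418^(1/4) − 1 = 0.023279, so r = 0.093116 = 9.312%.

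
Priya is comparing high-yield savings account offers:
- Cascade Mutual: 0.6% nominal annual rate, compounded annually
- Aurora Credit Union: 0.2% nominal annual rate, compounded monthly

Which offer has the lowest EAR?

Cascade Mutual: compounded annually, EAR = 0.600%
Aurora Credit Union: (1 + 0.002/12)^12 − 1 = 0.200%
The lowest effective annual rate is Aurora Credit Union at 0.200%.

Aurora Credit Union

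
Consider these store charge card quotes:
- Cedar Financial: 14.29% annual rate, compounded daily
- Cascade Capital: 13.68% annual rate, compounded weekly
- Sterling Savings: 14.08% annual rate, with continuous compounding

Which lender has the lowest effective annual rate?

Cascade Capital

Cedar Financial: (1 + 0.1429/365)^365 − 1 = 15.358%
Cascade Capital: (1 + 0.1368/52)^52 − 1 = 14.639%
Sterling Savings: e^0.1408 − 1 = 15.119%
The lowest effective annual rate is Cascade Capital at 14.639%.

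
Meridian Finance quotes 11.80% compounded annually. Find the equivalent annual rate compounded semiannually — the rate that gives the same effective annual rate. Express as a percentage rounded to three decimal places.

11.471%

Compounded annually, EAR = nominal = 0.118000.
Solve (1 + r/2)^2 = 1.118000: r/2 = 1.118000^(1/2) − 1 = 0.057355, so r = 0.114710 = 11.471%.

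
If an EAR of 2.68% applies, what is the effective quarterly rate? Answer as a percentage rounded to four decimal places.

The per-quarter rate i satisfies (1 + i)^4 = 1 + 0.0268.
i = 1.0268^(1/4) − 1 = 0.0066337 = 0.6634%.

0.6634%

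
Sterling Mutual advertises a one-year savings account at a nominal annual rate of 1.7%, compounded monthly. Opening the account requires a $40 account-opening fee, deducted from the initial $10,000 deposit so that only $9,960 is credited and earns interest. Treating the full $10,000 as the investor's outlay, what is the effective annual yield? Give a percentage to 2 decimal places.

1.31%

Value after one year: 9,960 × (1 + 0.017/12)^12 = 9,960 × 1.017133 = $10,130.65.
Effective yield on the $10,000 outlay: 10,130.65 / 10,000 − 1 = 0.013065 = 1.31%.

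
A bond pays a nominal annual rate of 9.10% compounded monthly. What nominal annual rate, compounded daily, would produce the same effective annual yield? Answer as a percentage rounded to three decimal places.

9.067%

EAR = (1 + 0.0910/12)^12 − 1 = 0.094893.
Solve (1 + r/365)^365 = 1.094893: r/365 = 1.094893^(1/365) − 1 = 0.000248, so r = 0.090668 = 9.067%.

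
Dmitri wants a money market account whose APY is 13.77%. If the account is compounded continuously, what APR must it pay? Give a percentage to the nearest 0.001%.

12.901%

Continuous: nominal r satisfies e^r − 1 = 0.1377.
r = ln(1 + 0.1377) = ln(1.1377) = 0.129009 = 12.901%.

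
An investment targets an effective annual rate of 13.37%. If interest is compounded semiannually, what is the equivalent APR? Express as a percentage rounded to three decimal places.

(1 + r/2)^2 − 1 = 0.1337, so 1 + r/2 = 1.1337^(1/2).
r/2 = 0.064753, so r = 0.129507 = 12.951%.

12.951%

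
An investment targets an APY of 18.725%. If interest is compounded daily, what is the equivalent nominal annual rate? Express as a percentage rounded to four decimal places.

(1 + r/365)^365 − 1 = 0.18725, so 1 + r/365 = 1.18725^(1/365).
r/365 = 0.000470, so r = 0.171680 = 17.1680%.

17.1680%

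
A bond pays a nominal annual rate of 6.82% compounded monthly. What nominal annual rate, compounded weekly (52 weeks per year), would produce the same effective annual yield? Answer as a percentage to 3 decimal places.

EAR = (1 + 0.0682/12)^12 − 1 = 0.070373.
Solve (1 + r/52)^52 = 1.070373: r/52 = 1.070373^(1/52) − 1 = 0.001309, so r = 0.068051 = 6.805%.

6.805%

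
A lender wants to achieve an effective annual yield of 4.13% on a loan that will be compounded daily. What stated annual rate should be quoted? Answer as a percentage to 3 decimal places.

4.047%

(1 + r/365)^365 − 1 = 0.0413, so 1 + r/365 = 1.0413^(1/365).
r/365 = 0.000111, so r = 0.040472 = 4.047%.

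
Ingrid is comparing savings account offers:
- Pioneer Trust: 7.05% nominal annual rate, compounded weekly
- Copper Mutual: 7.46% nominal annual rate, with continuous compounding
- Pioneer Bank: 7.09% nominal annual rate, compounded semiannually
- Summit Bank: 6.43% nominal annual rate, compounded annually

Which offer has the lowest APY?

Summit Bank

Pioneer Trust: (1 + 0.0705/52)^52 − 1 = 7.299%
Copper Mutual: e^0.0746 − 1 = 7.745%
Pioneer Bank: (1 + 0.0709/2)^2 − 1 = 7.216%
Summit Bank: compounded annually, EAR = 6.430%
The lowest effective annual rate is Summit Bank at 6.430%.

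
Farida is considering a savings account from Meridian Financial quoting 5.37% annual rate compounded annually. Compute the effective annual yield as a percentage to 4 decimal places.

Annual compounding means the effective rate equals the nominal rate: 5.3700%.

5.3700%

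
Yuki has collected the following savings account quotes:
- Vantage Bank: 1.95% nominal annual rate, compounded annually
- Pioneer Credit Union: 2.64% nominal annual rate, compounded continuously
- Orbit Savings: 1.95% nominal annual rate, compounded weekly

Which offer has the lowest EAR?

Vantage Bank: compounded annually, EAR = 1.950%
Pioneer Credit Union: e^0.0264 − 1 = 2.675%
Orbit Savings: (1 + 0.0195/52)^52 − 1 = 1.969%
The lowest effective annual rate is Vantage Bank at 1.950%.

Vantage Bank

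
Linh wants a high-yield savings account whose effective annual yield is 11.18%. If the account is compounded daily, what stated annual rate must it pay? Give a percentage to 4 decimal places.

(1 + r/365)^365 − 1 = 0.1118, so 1 + r/365 = 1.1118^(1/365).
r/365 = 0.000290, so r = 0.105996 = 10.5996%.

10.5996%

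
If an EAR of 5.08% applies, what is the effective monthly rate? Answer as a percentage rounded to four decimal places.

The per-month rate i satisfies (1 + i)^12 = 1 + 0.0508.
i = 1.0508^(1/12) − 1 = 0.0041379 = 0.4138%.

0.4138%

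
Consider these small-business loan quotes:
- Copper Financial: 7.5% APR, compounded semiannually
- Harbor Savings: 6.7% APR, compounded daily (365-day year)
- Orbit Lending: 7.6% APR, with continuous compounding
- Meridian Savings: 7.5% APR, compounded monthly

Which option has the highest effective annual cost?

Copper Financial: (1 + 0.075/2)^2 − 1 = 7.641%
Harbor Savings: (1 + 0.067/365)^365 − 1 = 6.929%
Orbit Lending: e^0.076 − 1 = 7.896%
Meridian Savings: (1 + 0.075/12)^12 − 1 = 7.763%
The highest effective annual rate is Orbit Lending at 7.896%.

Orbit Lending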